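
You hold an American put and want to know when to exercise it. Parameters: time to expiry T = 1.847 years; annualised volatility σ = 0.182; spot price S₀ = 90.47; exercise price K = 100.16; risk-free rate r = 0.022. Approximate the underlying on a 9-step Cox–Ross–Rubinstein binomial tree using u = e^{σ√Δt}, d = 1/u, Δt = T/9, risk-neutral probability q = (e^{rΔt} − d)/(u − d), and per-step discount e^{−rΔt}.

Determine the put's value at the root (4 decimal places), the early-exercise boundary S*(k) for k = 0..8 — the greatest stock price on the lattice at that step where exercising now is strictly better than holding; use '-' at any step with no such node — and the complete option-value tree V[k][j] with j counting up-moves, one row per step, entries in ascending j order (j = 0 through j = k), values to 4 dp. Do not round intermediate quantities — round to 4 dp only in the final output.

price = 13.1406
boundary = - - 76.7168 70.6454 76.7168 70.6454 76.7168 83.3101 90.4700
tree:
13.1406
17.8263 8.6981
23.4432 12.5196 5.0570
29.5146 17.4482 7.8352 2.3985
35.1056 23.4432 11.7702 4.0760 0.7876
40.2541 29.5146 17.0154 6.7710 1.4898 0.1113
44.9951 35.1056 23.4432 10.9123 2.8015 0.2266 0.0000
49.3609 40.2541 29.5146 16.8499 5.2318 0.4615 0.0000 0.0000
53.3812 44.9951 35.1056 23.4432 9.6900 0.9401 0.0000 0.0000 0.0000
57.0834 49.3609 40.2541 29.5146 16.8499 1.9147 0.0000 0.0000 0.0000 0.0000

params: Δt=0.20522 u=1.08594 d=0.92086 q=0.50681 e^(-rΔt)=0.99550
t_9 payoffs: 57.0834 49.3609 40.2541 29.5146 16.8499 1.9147 0.0000 0.0000 0.0000 0.0000
t_8: node(8,0) S=46.7788 payoff=53.3812 vs cont=52.9301 → 53.3812 [stop]  node(8,1) S=55.1649 payoff=44.9951 vs cont=44.5439 → 44.9951 [stop]  node(8,2) S=65.0544 payoff=35.1056 vs cont=34.6544 → 35.1056 [stop]  node(8,3) S=76.7168 payoff=23.4432 vs cont=22.9920 → 23.4432 [stop]  node(8,4) S=90.4700 payoff=9.6900 vs cont=9.2388 → 9.6900 [stop]  node(8,5) S=106.6887 payoff=0.0000 vs cont=0.9401 → 0.9401 [wait]  node(8,6) S=125.8150 payoff=0.0000 vs cont=0.0000 → 0.0000 [wait]  node(8,7) S=148.3702 payoff=0.0000 vs cont=0.0000 → 0.0000 [wait]  node(8,8) S=174.9688 payoff=0.0000 vs cont=0.0000 → 0.0000 [wait]  ⇒ S*(8)=90.4700
t_7: node(7,0) S=50.7991 payoff=49.3609 vs cont=48.9098 → 49.3609 [stop]  node(7,1) S=59.9059 payoff=40.2541 vs cont=39.8029 → 40.2541 [stop]  node(7,2) S=70.6454 payoff=29.5146 vs cont=29.0635 → 29.5146 [stop]  node(7,3) S=83.3101 payoff=16.8499 vs cont=16.3987 → 16.8499 [stop]  node(7,4) S=98.2453 payoff=1.9147 vs cont=5.2318 → 5.2318 [wait]  node(7,5) S=115.8579 payoff=0.0000 vs cont=0.4615 → 0.4615 [wait]  node(7,6) S=136.6280 payoff=0.0000 vs cont=0.0000 → 0.0000 [wait]  node(7,7) S=161.1215 payoff=0.0000 vs cont=0.0000 → 0.0000 [wait]  ⇒ S*(7)=83.3101
t_6: node(6,0) S=55.1649 payoff=44.9951 vs cont=44.5439 → 44.9951 [stop]  node(6,1) S=65.0544 payoff=35.1056 vs cont=34.6544 → 35.1056 [stop]  node(6,2) S=76.7168 payoff=23.4432 vs cont=22.9920 → 23.4432 [stop]  node(6,3) S=90.4700 payoff=9.6900 vs cont=10.9123 → 10.9123 [wait]  node(6,4) S=106.6887 payoff=0.0000 vs cont=2.8015 → 2.8015 [wait]  node(6,5) S=125.8150 payoff=0.0000 vs cont=0.2266 → 0.2266 [wait]  node(6,6) S=148.3702 payoff=0.0000 vs cont=0.0000 → 0.0000 [wait]  ⇒ S*(6)=76.7168
t_5: node(5,0) S=59.9059 payoff=40.2541 vs cont=39.8029 → 40.2541 [stop]  node(5,1) S=70.6454 payoff=29.5146 vs cont=29.0635 → 29.5146 [stop]  node(5,2) S=83.3101 payoff=16.8499 vs cont=17.0154 → 17.0154 [wait]  node(5,3) S=98.2453 payoff=1.9147 vs cont=6.7710 → 6.7710 [wait]  node(5,4) S=115.8579 payoff=0.0000 vs cont=1.4898 → 1.4898 [wait]  node(5,5) S=136.6280 payoff=0.0000 vs cont=0.1113 → 0.1113 [wait]  ⇒ S*(5)=70.6454
t_4: node(4,0) S=65.0544 payoff=35.1056 vs cont=34.6544 → 35.1056 [stop]  node(4,1) S=76.7168 payoff=23.4432 vs cont=23.0755 → 23.4432 [stop]  node(4,2) S=90.4700 payoff=9.6900 vs cont=11.7702 → 11.7702 [wait]  node(4,3) S=106.6887 payoff=0.0000 vs cont=4.0760 → 4.0760 [wait]  node(4,4) S=125.8150 payoff=0.0000 vs cont=0.7876 → 0.7876 [wait]  ⇒ S*(4)=76.7168
t_3: node(3,0) S=70.6454 payoff=29.5146 vs cont=29.0635 → 29.5146 [stop]  node(3,1) S=83.3101 payoff=16.8499 vs cont=17.4482 → 17.4482 [wait]  node(3,2) S=98.2453 payoff=1.9147 vs cont=7.8352 → 7.8352 [wait]  node(3,3) S=115.8579 payoff=0.0000 vs cont=2.3985 → 2.3985 [wait]  ⇒ S*(3)=70.6454
t_2: node(2,0) S=76.7168 payoff=23.4432 vs cont=23.2939 → 23.4432 [stop]  node(2,1) S=90.4700 payoff=9.6900 vs cont=12.5196 → 12.5196 [wait]  node(2,2) S=106.6887 payoff=0.0000 vs cont=5.0570 → 5.0570 [wait]  ⇒ S*(2)=76.7168
t_1: node(1,0) S=83.3101 payoff=16.8499 vs cont=17.8263 → 17.8263 [wait]  node(1,1) S=98.2453 payoff=1.9147 vs cont=8.6981 → 8.6981 [wait]  ⇒ S*(1)=-
t_0: node(0,0) S=90.4700 payoff=9.6900 vs cont=13.1406 → 13.1406 [wait]  ⇒ S*(0)=-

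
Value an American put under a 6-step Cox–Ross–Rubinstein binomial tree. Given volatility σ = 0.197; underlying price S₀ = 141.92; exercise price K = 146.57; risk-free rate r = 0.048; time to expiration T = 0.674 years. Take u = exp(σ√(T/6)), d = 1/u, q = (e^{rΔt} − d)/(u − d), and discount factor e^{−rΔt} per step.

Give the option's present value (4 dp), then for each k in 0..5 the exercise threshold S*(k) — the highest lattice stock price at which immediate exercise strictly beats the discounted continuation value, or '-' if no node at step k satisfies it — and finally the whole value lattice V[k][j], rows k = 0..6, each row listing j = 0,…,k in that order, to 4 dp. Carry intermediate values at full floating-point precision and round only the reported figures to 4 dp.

Δt=0.11233  u=1.06826  d=0.93611  q=0.52441  discount=0.99462
step 6 (expiry): payoffs max(K−S,0) = 51.0723 37.5909 22.2064 4.6500 0.0000 0.0000 0.0000
step 5: (k=5,j=0): S=102.0160, (K−S)⁺=44.5540, hold=43.7659 ⇒ V=44.5540 exercise | (k=5,j=1): S=116.4175, (K−S)⁺=30.1525, hold=29.3643 ⇒ V=30.1525 exercise | (k=5,j=2): S=132.8521, (K−S)⁺=13.7179, hold=12.9297 ⇒ V=13.7179 exercise | (k=5,j=3): S=151.6068, (K−S)⁺=0.0000, hold=2.1996 ⇒ V=2.1996 continue | (k=5,j=4): S=173.0091, (K−S)⁺=0.0000, hold=0.0000 ⇒ V=0.0000 continue | (k=5,j=5): S=197.4327, (K−S)⁺=0.0000, hold=0.0000 ⇒ V=0.0000 continue  boundary S*=132.8521
step 4: (k=4,j=0): S=108.9791, (K−S)⁺=37.5909, hold=36.8027 ⇒ V=37.5909 exercise | (k=4,j=1): S=124.3636, (K−S)⁺=22.2064, hold=21.4182 ⇒ V=22.2064 exercise | (k=4,j=2): S=141.9200, (K−S)⁺=4.6500, hold=7.6363 ⇒ V=7.6363 continue | (k=4,j=3): S=161.9548, (K−S)⁺=0.0000, hold=1.0405 ⇒ V=1.0405 continue | (k=4,j=4): S=184.8179, (K−S)⁺=0.0000, hold=0.0000 ⇒ V=0.0000 continue  boundary S*=124.3636
step 3: (k=3,j=0): S=116.4175, (K−S)⁺=30.1525, hold=29.3643 ⇒ V=30.1525 exercise | (k=3,j=1): S=132.8521, (K−S)⁺=13.7179, hold=14.4873 ⇒ V=14.4873 continue | (k=3,j=2): S=151.6068, (K−S)⁺=0.0000, hold=4.1549 ⇒ V=4.1549 continue | (k=3,j=3): S=173.0091, (K−S)⁺=0.0000, hold=0.4922 ⇒ V=0.4922 continue  boundary S*=116.4175
step 2: (k=2,j=0): S=124.3636, (K−S)⁺=22.2064, hold=21.8195 ⇒ V=22.2064 exercise | (k=2,j=1): S=141.9200, (K−S)⁺=4.6500, hold=9.0201 ⇒ V=9.0201 continue | (k=2,j=2): S=161.9548, (K−S)⁺=0.0000, hold=2.2221 ⇒ V=2.2221 continue  boundary S*=124.3636
step 1: (k=1,j=0): S=132.8521, (K−S)⁺=13.7179, hold=15.2091 ⇒ V=15.2091 continue | (k=1,j=1): S=151.6068, (K−S)⁺=0.0000, hold=5.4258 ⇒ V=5.4258 continue  boundary S*=-
step 0: (k=0,j=0): S=141.9200, (K−S)⁺=4.6500, hold=10.0244 ⇒ V=10.0244 continue  boundary S*=-

price = 10.0244
boundary = - - 124.3636 116.4175 124.3636 132.8521
tree:
10.0244
15.2091 5.4258
22.2064 9.0201 2.2221
30.1525 14.4873 4.1549 0.4922
37.5909 22.2064 7.6363 1.0405 0.0000
44.5540 30.1525 13.7179 2.1996 0.0000 0.0000
51.0723 37.5909 22.2064 4.6500 0.0000 0.0000 0.0000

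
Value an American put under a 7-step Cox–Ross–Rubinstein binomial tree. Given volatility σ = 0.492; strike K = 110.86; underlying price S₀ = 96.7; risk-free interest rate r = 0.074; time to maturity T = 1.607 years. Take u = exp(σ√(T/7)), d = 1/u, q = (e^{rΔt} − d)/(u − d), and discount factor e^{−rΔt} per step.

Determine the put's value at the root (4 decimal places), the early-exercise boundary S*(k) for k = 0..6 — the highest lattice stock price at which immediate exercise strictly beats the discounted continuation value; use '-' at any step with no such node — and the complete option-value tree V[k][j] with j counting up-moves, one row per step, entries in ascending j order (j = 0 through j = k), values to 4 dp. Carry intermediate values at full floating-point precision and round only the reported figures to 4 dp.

Δt=0.22957, u=1.26584, d=0.78999, q=0.47734, disc=e^(-rΔt)=0.98316
k=7 terminal: V=max(K-S,0) → 92.2915 81.1067 63.1849 34.4680 0.0000 0.0000 0.0000 0.0000
k=6: j=0 S=23.5048 intr=87.3552 cont=85.4878 V=87.3552[EX]; j=1 S=37.6628 intr=73.1972 cont=71.3298 V=73.1972[EX]; j=2 S=60.3489 intr=50.5111 cont=48.6436 V=50.5111[EX]; j=3 S=96.7000 intr=14.1600 cont=17.7114 V=17.7114[hold]; j=4 S=154.9470 intr=0.0000 cont=0.0000 V=0.0000[hold]; j=5 S=248.2790 intr=0.0000 cont=0.0000 V=0.0000[hold]; j=6 S=397.8294 intr=0.0000 cont=0.0000 V=0.0000[hold]  S*(6)=60.3489
k=5: j=0 S=29.7533 intr=81.1067 cont=79.2393 V=81.1067[EX]; j=1 S=47.6751 intr=63.1849 cont=61.3175 V=63.1849[EX]; j=2 S=76.3920 intr=34.4680 cont=34.2673 V=34.4680[EX]; j=3 S=122.4066 intr=0.0000 cont=9.1011 V=9.1011[hold]; j=4 S=196.1380 intr=0.0000 cont=0.0000 V=0.0000[hold]; j=5 S=314.2812 intr=0.0000 cont=0.0000 V=0.0000[hold]  S*(5)=76.3920
k=4: j=0 S=37.6628 intr=73.1972 cont=71.3298 V=73.1972[EX]; j=1 S=60.3489 intr=50.5111 cont=48.6436 V=50.5111[EX]; j=2 S=96.7000 intr=14.1600 cont=21.9826 V=21.9826[hold]; j=3 S=154.9470 intr=0.0000 cont=4.6766 V=4.6766[hold]; j=4 S=248.2790 intr=0.0000 cont=0.0000 V=0.0000[hold]  S*(4)=60.3489
k=3: j=0 S=47.6751 intr=63.1849 cont=61.3175 V=63.1849[EX]; j=1 S=76.3920 intr=34.4680 cont=36.2717 V=36.2717[hold]; j=2 S=122.4066 intr=0.0000 cont=13.4906 V=13.4906[hold]; j=3 S=196.1380 intr=0.0000 cont=2.4031 V=2.4031[hold]  S*(3)=47.6751
k=2: j=0 S=60.3489 intr=50.5111 cont=49.4901 V=50.5111[EX]; j=1 S=96.7000 intr=14.1600 cont=24.9695 V=24.9695[hold]; j=2 S=154.9470 intr=0.0000 cont=8.0599 V=8.0599[hold]  S*(2)=60.3489
k=1: j=0 S=76.3920 intr=34.4680 cont=37.6735 V=37.6735[hold]; j=1 S=122.4066 intr=0.0000 cont=16.6132 V=16.6132[hold]  S*(1)=-
k=0: j=0 S=96.7000 intr=14.1600 cont=27.1552 V=27.1552[hold]  S*(0)=-

price = 27.1552
boundary = - - 60.3489 47.6751 60.3489 76.3920 60.3489
tree:
27.1552
37.6735 16.6132
50.5111 24.9695 8.0599
63.1849 36.2717 13.4906 2.4031
73.1972 50.5111 21.9826 4.6766 0.0000
81.1067 63.1849 34.4680 9.1011 0.0000 0.0000
87.3552 73.1972 50.5111 17.7114 0.0000 0.0000 0.0000
92.2915 81.1067 63.1849 34.4680 0.0000 0.0000 0.0000 0.0000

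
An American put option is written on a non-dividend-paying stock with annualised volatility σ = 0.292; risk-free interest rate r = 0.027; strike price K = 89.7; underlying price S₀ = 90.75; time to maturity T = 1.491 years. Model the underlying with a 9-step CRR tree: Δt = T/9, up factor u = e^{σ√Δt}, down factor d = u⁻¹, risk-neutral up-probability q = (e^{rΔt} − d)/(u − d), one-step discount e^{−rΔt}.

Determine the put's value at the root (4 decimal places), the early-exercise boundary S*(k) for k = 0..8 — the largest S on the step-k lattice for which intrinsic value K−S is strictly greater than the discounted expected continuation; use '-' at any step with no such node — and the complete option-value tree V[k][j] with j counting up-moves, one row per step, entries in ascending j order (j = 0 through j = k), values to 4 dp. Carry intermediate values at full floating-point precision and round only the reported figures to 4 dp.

Δt=0.16567, u=1.12620, d=0.88794, q=0.48914, disc=e^(-rΔt)=0.99554
k=9 terminal: V=max(K-S,0) → 58.5612 50.2057 39.6082 26.1671 9.1194 0.0000 0.0000 0.0000 0.0000 0.0000
k=8: j=0 S=35.0686 intr=54.6314 cont=54.2311 V=54.6314[EX]; j=1 S=44.4785 intr=45.2215 cont=44.8211 V=45.2215[EX]; j=2 S=56.4134 intr=33.2866 cont=32.8862 V=33.2866[EX]; j=3 S=71.5508 intr=18.1492 cont=17.7489 V=18.1492[EX]; j=4 S=90.7500 intr=0.0000 cont=4.6380 V=4.6380[hold]; j=5 S=115.1009 intr=0.0000 cont=0.0000 V=0.0000[hold]; j=6 S=145.9859 intr=0.0000 cont=0.0000 V=0.0000[hold]; j=7 S=185.1582 intr=0.0000 cont=0.0000 V=0.0000[hold]; j=8 S=234.8416 intr=0.0000 cont=0.0000 V=0.0000[hold]  S*(8)=71.5508
k=7: j=0 S=39.4943 intr=50.2057 cont=49.8054 V=50.2057[EX]; j=1 S=50.0918 intr=39.6082 cont=39.2079 V=39.6082[EX]; j=2 S=63.5329 intr=26.1671 cont=25.7668 V=26.1671[EX]; j=3 S=80.5806 intr=9.1194 cont=11.4888 V=11.4888[hold]; j=4 S=102.2028 intr=0.0000 cont=2.3588 V=2.3588[hold]; j=5 S=129.6268 intr=0.0000 cont=0.0000 V=0.0000[hold]; j=6 S=164.4095 intr=0.0000 cont=0.0000 V=0.0000[hold]; j=7 S=208.5254 intr=0.0000 cont=0.0000 V=0.0000[hold]  S*(7)=63.5329
k=6: j=0 S=44.4785 intr=45.2215 cont=44.8211 V=45.2215[EX]; j=1 S=56.4134 intr=33.2866 cont=32.8862 V=33.2866[EX]; j=2 S=71.5508 intr=18.1492 cont=18.9027 V=18.9027[hold]; j=3 S=90.7500 intr=0.0000 cont=6.9916 V=6.9916[hold]; j=4 S=115.1009 intr=0.0000 cont=1.1996 V=1.1996[hold]; j=5 S=145.9859 intr=0.0000 cont=0.0000 V=0.0000[hold]; j=6 S=185.1582 intr=0.0000 cont=0.0000 V=0.0000[hold]  S*(6)=56.4134
k=5: j=0 S=50.0918 intr=39.6082 cont=39.2079 V=39.6082[EX]; j=1 S=63.5329 intr=26.1671 cont=26.1337 V=26.1671[EX]; j=2 S=80.5806 intr=9.1194 cont=13.0182 V=13.0182[hold]; j=3 S=102.2028 intr=0.0000 cont=4.1400 V=4.1400[hold]; j=4 S=129.6268 intr=0.0000 cont=0.6101 V=0.6101[hold]; j=5 S=164.4095 intr=0.0000 cont=0.0000 V=0.0000[hold]  S*(5)=63.5329
k=4: j=0 S=56.4134 intr=33.2866 cont=32.8862 V=33.2866[EX]; j=1 S=71.5508 intr=18.1492 cont=19.6474 V=19.6474[hold]; j=2 S=90.7500 intr=0.0000 cont=8.6368 V=8.6368[hold]; j=3 S=115.1009 intr=0.0000 cont=2.4026 V=2.4026[hold]; j=4 S=145.9859 intr=0.0000 cont=0.3103 V=0.3103[hold]  S*(4)=56.4134
k=3: j=0 S=63.5329 intr=26.1671 cont=26.4964 V=26.4964[hold]; j=1 S=80.5806 intr=9.1194 cont=14.1980 V=14.1980[hold]; j=2 S=102.2028 intr=0.0000 cont=5.5625 V=5.5625[hold]; j=3 S=129.6268 intr=0.0000 cont=1.3730 V=1.3730[hold]  S*(3)=-
k=2: j=0 S=71.5508 intr=18.1492 cont=20.3894 V=20.3894[hold]; j=1 S=90.7500 intr=0.0000 cont=9.9295 V=9.9295[hold]; j=2 S=115.1009 intr=0.0000 cont=3.4976 V=3.4976[hold]  S*(2)=-
k=1: j=0 S=80.5806 intr=9.1194 cont=15.2049 V=15.2049[hold]; j=1 S=102.2028 intr=0.0000 cont=6.7532 V=6.7532[hold]  S*(1)=-
k=0: j=0 S=90.7500 intr=0.0000 cont=11.0214 V=11.0214[hold]  S*(0)=-

price = 11.0214
boundary = - - - - 56.4134 63.5329 56.4134 63.5329 71.5508
tree:
11.0214
15.2049 6.7532
20.3894 9.9295 3.4976
26.4964 14.1980 5.5625 1.3730
33.2866 19.6474 8.6368 2.4026 0.3103
39.6082 26.1671 13.0182 4.1400 0.6101 0.0000
45.2215 33.2866 18.9027 6.9916 1.1996 0.0000 0.0000
50.2057 39.6082 26.1671 11.4888 2.3588 0.0000 0.0000 0.0000
54.6314 45.2215 33.2866 18.1492 4.6380 0.0000 0.0000 0.0000 0.0000
58.5612 50.2057 39.6082 26.1671 9.1194 0.0000 0.0000 0.0000 0.0000 0.0000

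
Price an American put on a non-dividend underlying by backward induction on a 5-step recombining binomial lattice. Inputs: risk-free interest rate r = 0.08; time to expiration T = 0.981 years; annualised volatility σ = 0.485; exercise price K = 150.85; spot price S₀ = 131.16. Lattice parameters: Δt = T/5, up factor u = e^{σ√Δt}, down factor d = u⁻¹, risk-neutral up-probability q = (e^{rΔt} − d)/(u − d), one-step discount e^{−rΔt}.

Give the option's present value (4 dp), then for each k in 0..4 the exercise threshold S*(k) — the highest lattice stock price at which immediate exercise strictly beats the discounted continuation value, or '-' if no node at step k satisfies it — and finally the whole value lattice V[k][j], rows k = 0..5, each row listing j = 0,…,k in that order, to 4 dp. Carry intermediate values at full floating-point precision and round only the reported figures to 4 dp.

price = 32.0866
boundary = - - 85.3501 105.8042 85.3501
tree:
32.0866
46.8725 17.3130
65.4999 28.4720 5.9372
81.9998 45.0458 11.6665 0.0000
95.3099 65.4999 22.9244 0.0000 0.0000
106.0469 81.9998 45.0458 0.0000 0.0000 0.0000

params: Δt=0.19620 u=1.23965 d=0.80668 q=0.48304 e^(-rΔt)=0.98443
t_5 payoffs: 106.0469 81.9998 45.0458 0.0000 0.0000 0.0000
t_4: node(4,0) S=55.5401 payoff=95.3099 vs cont=92.9606 → 95.3099 [stop]  node(4,1) S=85.3501 payoff=65.4999 vs cont=63.1506 → 65.4999 [stop]  node(4,2) S=131.1600 payoff=19.6900 vs cont=22.9244 → 22.9244 [wait]  node(4,3) S=201.5574 payoff=0.0000 vs cont=0.0000 → 0.0000 [wait]  node(4,4) S=309.7392 payoff=0.0000 vs cont=0.0000 → 0.0000 [wait]  ⇒ S*(4)=85.3501
t_3: node(3,0) S=68.8502 payoff=81.9998 vs cont=79.6505 → 81.9998 [stop]  node(3,1) S=105.8042 payoff=45.0458 vs cont=44.2346 → 45.0458 [stop]  node(3,2) S=162.5923 payoff=0.0000 vs cont=11.6665 → 11.6665 [wait]  node(3,3) S=249.8604 payoff=0.0000 vs cont=0.0000 → 0.0000 [wait]  ⇒ S*(3)=105.8042
t_2: node(2,0) S=85.3501 payoff=65.4999 vs cont=63.1506 → 65.4999 [stop]  node(2,1) S=131.1600 payoff=19.6900 vs cont=28.4720 → 28.4720 [wait]  node(2,2) S=201.5574 payoff=0.0000 vs cont=5.9372 → 5.9372 [wait]  ⇒ S*(2)=85.3501
t_1: node(1,0) S=105.8042 payoff=45.0458 vs cont=46.8725 → 46.8725 [wait]  node(1,1) S=162.5923 payoff=0.0000 vs cont=17.3130 → 17.3130 [wait]  ⇒ S*(1)=-
t_0: node(0,0) S=131.1600 payoff=19.6900 vs cont=32.0866 → 32.0866 [wait]  ⇒ S*(0)=-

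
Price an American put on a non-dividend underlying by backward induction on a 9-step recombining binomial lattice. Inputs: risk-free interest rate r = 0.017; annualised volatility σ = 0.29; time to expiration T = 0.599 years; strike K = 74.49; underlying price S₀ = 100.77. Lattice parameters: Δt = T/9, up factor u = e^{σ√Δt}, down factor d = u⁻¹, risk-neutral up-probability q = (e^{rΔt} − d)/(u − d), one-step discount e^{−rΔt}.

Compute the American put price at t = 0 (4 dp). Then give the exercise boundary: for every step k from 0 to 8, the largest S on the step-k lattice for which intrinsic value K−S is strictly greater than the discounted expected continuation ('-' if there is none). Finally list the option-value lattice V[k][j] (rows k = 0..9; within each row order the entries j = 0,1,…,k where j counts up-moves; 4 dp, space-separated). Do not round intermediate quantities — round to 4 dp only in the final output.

Δt=0.06656  u=1.07769  d=0.92791  q=0.48886  discount=0.99887
step 9 (expiry): payoffs max(K−S,0) = 23.0969 14.8018 5.1679 0.0000 0.0000 0.0000 0.0000 0.0000 0.0000 0.0000
step 8: (k=8,j=0): S=55.3855, (K−S)⁺=19.1045, hold=19.0202 ⇒ V=19.1045 exercise | (k=8,j=1): S=64.3251, (K−S)⁺=10.1649, hold=10.0807 ⇒ V=10.1649 exercise | (k=8,j=2): S=74.7074, (K−S)⁺=0.0000, hold=2.6385 ⇒ V=2.6385 continue | (k=8,j=3): S=86.7656, (K−S)⁺=0.0000, hold=0.0000 ⇒ V=0.0000 continue | (k=8,j=4): S=100.7700, (K−S)⁺=0.0000, hold=0.0000 ⇒ V=0.0000 continue | (k=8,j=5): S=117.0348, (K−S)⁺=0.0000, hold=0.0000 ⇒ V=0.0000 continue | (k=8,j=6): S=135.9248, (K−S)⁺=0.0000, hold=0.0000 ⇒ V=0.0000 continue | (k=8,j=7): S=157.8637, (K−S)⁺=0.0000, hold=0.0000 ⇒ V=0.0000 continue | (k=8,j=8): S=183.3437, (K−S)⁺=0.0000, hold=0.0000 ⇒ V=0.0000 continue  boundary S*=64.3251
step 7: (k=7,j=0): S=59.6882, (K−S)⁺=14.8018, hold=14.7176 ⇒ V=14.8018 exercise | (k=7,j=1): S=69.3221, (K−S)⁺=5.1679, hold=6.4782 ⇒ V=6.4782 continue | (k=7,j=2): S=80.5111, (K−S)⁺=0.0000, hold=1.3471 ⇒ V=1.3471 continue | (k=7,j=3): S=93.5060, (K−S)⁺=0.0000, hold=0.0000 ⇒ V=0.0000 continue | (k=7,j=4): S=108.5983, (K−S)⁺=0.0000, hold=0.0000 ⇒ V=0.0000 continue | (k=7,j=5): S=126.1266, (K−S)⁺=0.0000, hold=0.0000 ⇒ V=0.0000 continue | (k=7,j=6): S=146.4841, (K−S)⁺=0.0000, hold=0.0000 ⇒ V=0.0000 continue | (k=7,j=7): S=170.1274, (K−S)⁺=0.0000, hold=0.0000 ⇒ V=0.0000 continue  boundary S*=59.6882
step 6: (k=6,j=0): S=64.3251, (K−S)⁺=10.1649, hold=10.7206 ⇒ V=10.7206 continue | (k=6,j=1): S=74.7074, (K−S)⁺=0.0000, hold=3.9653 ⇒ V=3.9653 continue | (k=6,j=2): S=86.7656, (K−S)⁺=0.0000, hold=0.6878 ⇒ V=0.6878 continue | (k=6,j=3): S=100.7700, (K−S)⁺=0.0000, hold=0.0000 ⇒ V=0.0000 continue | (k=6,j=4): S=117.0348, (K−S)⁺=0.0000, hold=0.0000 ⇒ V=0.0000 continue | (k=6,j=5): S=135.9248, (K−S)⁺=0.0000, hold=0.0000 ⇒ V=0.0000 continue | (k=6,j=6): S=157.8637, (K−S)⁺=0.0000, hold=0.0000 ⇒ V=0.0000 continue  boundary S*=-
step 5: (k=5,j=0): S=69.3221, (K−S)⁺=5.1679, hold=7.4098 ⇒ V=7.4098 continue | (k=5,j=1): S=80.5111, (K−S)⁺=0.0000, hold=2.3604 ⇒ V=2.3604 continue | (k=5,j=2): S=93.5060, (K−S)⁺=0.0000, hold=0.3511 ⇒ V=0.3511 continue | (k=5,j=3): S=108.5983, (K−S)⁺=0.0000, hold=0.0000 ⇒ V=0.0000 continue | (k=5,j=4): S=126.1266, (K−S)⁺=0.0000, hold=0.0000 ⇒ V=0.0000 continue | (k=5,j=5): S=146.4841, (K−S)⁺=0.0000, hold=0.0000 ⇒ V=0.0000 continue  boundary S*=-
step 4: (k=4,j=0): S=74.7074, (K−S)⁺=0.0000, hold=4.9357 ⇒ V=4.9357 continue | (k=4,j=1): S=86.7656, (K−S)⁺=0.0000, hold=1.3766 ⇒ V=1.3766 continue | (k=4,j=2): S=100.7700, (K−S)⁺=0.0000, hold=0.1793 ⇒ V=0.1793 continue | (k=4,j=3): S=117.0348, (K−S)⁺=0.0000, hold=0.0000 ⇒ V=0.0000 continue | (k=4,j=4): S=135.9248, (K−S)⁺=0.0000, hold=0.0000 ⇒ V=0.0000 continue  boundary S*=-
step 3: (k=3,j=0): S=80.5111, (K−S)⁺=0.0000, hold=3.1922 ⇒ V=3.1922 continue | (k=3,j=1): S=93.5060, (K−S)⁺=0.0000, hold=0.7904 ⇒ V=0.7904 continue | (k=3,j=2): S=108.5983, (K−S)⁺=0.0000, hold=0.0915 ⇒ V=0.0915 continue | (k=3,j=3): S=126.1266, (K−S)⁺=0.0000, hold=0.0000 ⇒ V=0.0000 continue  boundary S*=-
step 2: (k=2,j=0): S=86.7656, (K−S)⁺=0.0000, hold=2.0157 ⇒ V=2.0157 continue | (k=2,j=1): S=100.7700, (K−S)⁺=0.0000, hold=0.4482 ⇒ V=0.4482 continue | (k=2,j=2): S=117.0348, (K−S)⁺=0.0000, hold=0.0467 ⇒ V=0.0467 continue  boundary S*=-
step 1: (k=1,j=0): S=93.5060, (K−S)⁺=0.0000, hold=1.2480 ⇒ V=1.2480 continue | (k=1,j=1): S=108.5983, (K−S)⁺=0.0000, hold=0.2517 ⇒ V=0.2517 continue  boundary S*=-
step 0: (k=0,j=0): S=100.7700, (K−S)⁺=0.0000, hold=0.7601 ⇒ V=0.7601 continue  boundary S*=-

price = 0.7601
boundary = - - - - - - - 59.6882 64.3251
tree:
0.7601
1.2480 0.2517
2.0157 0.4482 0.0467
3.1922 0.7904 0.0915 0.0000
4.9357 1.3766 0.1793 0.0000 0.0000
7.4098 2.3604 0.3511 0.0000 0.0000 0.0000
10.7206 3.9653 0.6878 0.0000 0.0000 0.0000 0.0000
14.8018 6.4782 1.3471 0.0000 0.0000 0.0000 0.0000 0.0000
19.1045 10.1649 2.6385 0.0000 0.0000 0.0000 0.0000 0.0000 0.0000
23.0969 14.8018 5.1679 0.0000 0.0000 0.0000 0.0000 0.0000 0.0000 0.0000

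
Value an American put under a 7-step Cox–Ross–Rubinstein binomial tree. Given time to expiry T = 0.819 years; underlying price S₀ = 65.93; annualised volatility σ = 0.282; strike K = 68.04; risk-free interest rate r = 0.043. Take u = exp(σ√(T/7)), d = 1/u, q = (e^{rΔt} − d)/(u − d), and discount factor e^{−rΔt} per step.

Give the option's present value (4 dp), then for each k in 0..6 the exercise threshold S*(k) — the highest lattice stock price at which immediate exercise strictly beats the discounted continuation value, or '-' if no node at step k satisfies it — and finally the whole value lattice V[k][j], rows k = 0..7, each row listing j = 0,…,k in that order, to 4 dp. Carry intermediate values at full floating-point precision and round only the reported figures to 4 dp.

price = 6.9815
boundary = - - - 49.3638 54.3626 49.3638 54.3626
tree:
6.9815
10.0524 4.0054
13.9769 6.2603 1.8086
18.6762 9.4555 3.1536 0.4926
23.2154 13.6774 5.3624 0.9942 0.0000
27.3371 18.6762 8.7997 2.0064 0.0000 0.0000
31.0798 23.2154 13.6774 4.0494 0.0000 0.0000 0.0000
34.4784 27.3371 18.6762 8.1724 0.0000 0.0000 0.0000 0.0000

params: Δt=0.11700 u=1.10126 d=0.90805 q=0.50201 e^(-rΔt)=0.99498
t_7 payoffs: 34.4784 27.3371 18.6762 8.1724 0.0000 0.0000 0.0000 0.0000
t_6: node(6,0) S=36.9602 payoff=31.0798 vs cont=30.7384 → 31.0798 [stop]  node(6,1) S=44.8246 payoff=23.2154 vs cont=22.8739 → 23.2154 [stop]  node(6,2) S=54.3626 payoff=13.6774 vs cont=13.3360 → 13.6774 [stop]  node(6,3) S=65.9300 payoff=2.1100 vs cont=4.0494 → 4.0494 [wait]  node(6,4) S=79.9588 payoff=0.0000 vs cont=0.0000 → 0.0000 [wait]  node(6,5) S=96.9726 payoff=0.0000 vs cont=0.0000 → 0.0000 [wait]  node(6,6) S=117.6068 payoff=0.0000 vs cont=0.0000 → 0.0000 [wait]  ⇒ S*(6)=54.3626
t_5: node(5,0) S=40.7029 payoff=27.3371 vs cont=26.9956 → 27.3371 [stop]  node(5,1) S=49.3638 payoff=18.6762 vs cont=18.3348 → 18.6762 [stop]  node(5,2) S=59.8676 payoff=8.1724 vs cont=8.7997 → 8.7997 [wait]  node(5,3) S=72.6064 payoff=0.0000 vs cont=2.0064 → 2.0064 [wait]  node(5,4) S=88.0557 payoff=0.0000 vs cont=0.0000 → 0.0000 [wait]  node(5,5) S=106.7925 payoff=0.0000 vs cont=0.0000 → 0.0000 [wait]  ⇒ S*(5)=49.3638
t_4: node(4,0) S=44.8246 payoff=23.2154 vs cont=22.8739 → 23.2154 [stop]  node(4,1) S=54.3626 payoff=13.6774 vs cont=13.6493 → 13.6774 [stop]  node(4,2) S=65.9300 payoff=2.1100 vs cont=5.3624 → 5.3624 [wait]  node(4,3) S=79.9588 payoff=0.0000 vs cont=0.9942 → 0.9942 [wait]  node(4,4) S=96.9726 payoff=0.0000 vs cont=0.0000 → 0.0000 [wait]  ⇒ S*(4)=54.3626
t_3: node(3,0) S=49.3638 payoff=18.6762 vs cont=18.3348 → 18.6762 [stop]  node(3,1) S=59.8676 payoff=8.1724 vs cont=9.4555 → 9.4555 [wait]  node(3,2) S=72.6064 payoff=0.0000 vs cont=3.1536 → 3.1536 [wait]  node(3,3) S=88.0557 payoff=0.0000 vs cont=0.4926 → 0.4926 [wait]  ⇒ S*(3)=49.3638
t_2: node(2,0) S=54.3626 payoff=13.6774 vs cont=13.9769 → 13.9769 [wait]  node(2,1) S=65.9300 payoff=2.1100 vs cont=6.2603 → 6.2603 [wait]  node(2,2) S=79.9588 payoff=0.0000 vs cont=1.8086 → 1.8086 [wait]  ⇒ S*(2)=-
t_1: node(1,0) S=59.8676 payoff=8.1724 vs cont=10.0524 → 10.0524 [wait]  node(1,1) S=72.6064 payoff=0.0000 vs cont=4.0054 → 4.0054 [wait]  ⇒ S*(1)=-
t_0: node(0,0) S=65.9300 payoff=2.1100 vs cont=6.9815 → 6.9815 [wait]  ⇒ S*(0)=-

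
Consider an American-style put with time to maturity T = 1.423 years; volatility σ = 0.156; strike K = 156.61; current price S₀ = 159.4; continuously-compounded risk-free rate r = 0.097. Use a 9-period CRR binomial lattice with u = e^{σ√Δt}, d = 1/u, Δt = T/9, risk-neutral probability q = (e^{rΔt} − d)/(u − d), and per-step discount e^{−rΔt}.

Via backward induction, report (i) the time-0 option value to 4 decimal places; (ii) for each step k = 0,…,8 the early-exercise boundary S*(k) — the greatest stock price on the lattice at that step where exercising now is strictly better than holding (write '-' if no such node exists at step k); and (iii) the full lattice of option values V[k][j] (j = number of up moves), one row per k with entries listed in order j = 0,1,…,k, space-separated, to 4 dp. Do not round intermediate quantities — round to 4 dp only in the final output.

params: Δt=0.15811 u=1.06399 d=0.93985 q=0.60899 e^(-rΔt)=0.98478
t_9 payoffs: 65.4021 53.3549 39.7164 24.2765 6.7972 0.0000 0.0000 0.0000 0.0000 0.0000
t_8: node(8,0) S=97.0447 payoff=59.5653 vs cont=57.1817 → 59.5653 [stop]  node(8,1) S=109.8629 payoff=46.7471 vs cont=44.3635 → 46.7471 [stop]  node(8,2) S=124.3742 payoff=32.2358 vs cont=29.8523 → 32.2358 [stop]  node(8,3) S=140.8021 payoff=15.8079 vs cont=13.4243 → 15.8079 [stop]  node(8,4) S=159.4000 payoff=0.0000 vs cont=2.6173 → 2.6173 [wait]  node(8,5) S=180.4544 payoff=0.0000 vs cont=0.0000 → 0.0000 [wait]  node(8,6) S=204.2897 payoff=0.0000 vs cont=0.0000 → 0.0000 [wait]  node(8,7) S=231.2733 payoff=0.0000 vs cont=0.0000 → 0.0000 [wait]  node(8,8) S=261.8211 payoff=0.0000 vs cont=0.0000 → 0.0000 [wait]  ⇒ S*(8)=140.8021
t_7: node(7,0) S=103.2551 payoff=53.3549 vs cont=50.9713 → 53.3549 [stop]  node(7,1) S=116.8936 payoff=39.7164 vs cont=37.3329 → 39.7164 [stop]  node(7,2) S=132.3335 payoff=24.2765 vs cont=21.8930 → 24.2765 [stop]  node(7,3) S=149.8128 payoff=6.7972 vs cont=7.6566 → 7.6566 [wait]  node(7,4) S=169.6008 payoff=0.0000 vs cont=1.0078 → 1.0078 [wait]  node(7,5) S=192.0025 payoff=0.0000 vs cont=0.0000 → 0.0000 [wait]  node(7,6) S=217.3632 payoff=0.0000 vs cont=0.0000 → 0.0000 [wait]  node(7,7) S=246.0736 payoff=0.0000 vs cont=0.0000 → 0.0000 [wait]  ⇒ S*(7)=132.3335
t_6: node(6,0) S=109.8629 payoff=46.7471 vs cont=44.3635 → 46.7471 [stop]  node(6,1) S=124.3742 payoff=32.2358 vs cont=29.8523 → 32.2358 [stop]  node(6,2) S=140.8021 payoff=15.8079 vs cont=13.9397 → 15.8079 [stop]  node(6,3) S=159.4000 payoff=0.0000 vs cont=3.5526 → 3.5526 [wait]  node(6,4) S=180.4544 payoff=0.0000 vs cont=0.3881 → 0.3881 [wait]  node(6,5) S=204.2897 payoff=0.0000 vs cont=0.0000 → 0.0000 [wait]  node(6,6) S=231.2733 payoff=0.0000 vs cont=0.0000 → 0.0000 [wait]  ⇒ S*(6)=140.8021
t_5: node(5,0) S=116.8936 payoff=39.7164 vs cont=37.3329 → 39.7164 [stop]  node(5,1) S=132.3335 payoff=24.2765 vs cont=21.8930 → 24.2765 [stop]  node(5,2) S=149.8128 payoff=6.7972 vs cont=8.2175 → 8.2175 [wait]  node(5,3) S=169.6008 payoff=0.0000 vs cont=1.6007 → 1.6007 [wait]  node(5,4) S=192.0025 payoff=0.0000 vs cont=0.1494 → 0.1494 [wait]  node(5,5) S=217.3632 payoff=0.0000 vs cont=0.0000 → 0.0000 [wait]  ⇒ S*(5)=132.3335
t_4: node(4,0) S=124.3742 payoff=32.2358 vs cont=29.8523 → 32.2358 [stop]  node(4,1) S=140.8021 payoff=15.8079 vs cont=14.2761 → 15.8079 [stop]  node(4,2) S=159.4000 payoff=0.0000 vs cont=4.1242 → 4.1242 [wait]  node(4,3) S=180.4544 payoff=0.0000 vs cont=0.7060 → 0.7060 [wait]  node(4,4) S=204.2897 payoff=0.0000 vs cont=0.0575 → 0.0575 [wait]  ⇒ S*(4)=140.8021
t_3: node(3,0) S=132.3335 payoff=24.2765 vs cont=21.8930 → 24.2765 [stop]  node(3,1) S=149.8128 payoff=6.7972 vs cont=8.5603 → 8.5603 [wait]  node(3,2) S=169.6008 payoff=0.0000 vs cont=2.0114 → 2.0114 [wait]  node(3,3) S=192.0025 payoff=0.0000 vs cont=0.3063 → 0.3063 [wait]  ⇒ S*(3)=132.3335
t_2: node(2,0) S=140.8021 payoff=15.8079 vs cont=14.4816 → 15.8079 [stop]  node(2,1) S=159.4000 payoff=0.0000 vs cont=4.5025 → 4.5025 [wait]  node(2,2) S=180.4544 payoff=0.0000 vs cont=0.9582 → 0.9582 [wait]  ⇒ S*(2)=140.8021
t_1: node(1,0) S=149.8128 payoff=6.7972 vs cont=8.7872 → 8.7872 [wait]  node(1,1) S=169.6008 payoff=0.0000 vs cont=2.3084 → 2.3084 [wait]  ⇒ S*(1)=-
t_0: node(0,0) S=159.4000 payoff=0.0000 vs cont=4.7679 → 4.7679 [wait]  ⇒ S*(0)=-

price = 4.7679
boundary = - - 140.8021 132.3335 140.8021 132.3335 140.8021 132.3335 140.8021
tree:
4.7679
8.7872 2.3084
15.8079 4.5025 0.9582
24.2765 8.5603 2.0114 0.3063
32.2358 15.8079 4.1242 0.7060 0.0575
39.7164 24.2765 8.2175 1.6007 0.1494 0.0000
46.7471 32.2358 15.8079 3.5526 0.3881 0.0000 0.0000
53.3549 39.7164 24.2765 7.6566 1.0078 0.0000 0.0000 0.0000
59.5653 46.7471 32.2358 15.8079 2.6173 0.0000 0.0000 0.0000 0.0000
65.4021 53.3549 39.7164 24.2765 6.7972 0.0000 0.0000 0.0000 0.0000 0.0000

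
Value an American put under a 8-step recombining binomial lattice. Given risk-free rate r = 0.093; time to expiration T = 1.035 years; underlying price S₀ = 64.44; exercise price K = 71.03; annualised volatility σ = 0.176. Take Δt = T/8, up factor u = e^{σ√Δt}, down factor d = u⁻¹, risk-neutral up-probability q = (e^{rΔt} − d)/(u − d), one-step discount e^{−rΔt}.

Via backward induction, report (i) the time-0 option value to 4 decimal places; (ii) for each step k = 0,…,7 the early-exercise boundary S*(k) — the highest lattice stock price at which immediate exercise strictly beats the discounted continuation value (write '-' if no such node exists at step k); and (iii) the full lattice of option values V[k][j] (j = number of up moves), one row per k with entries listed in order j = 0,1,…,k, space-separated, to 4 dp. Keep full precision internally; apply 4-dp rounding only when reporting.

params: Δt=0.12937 u=1.06535 d=0.93866 q=0.57972 e^(-rΔt)=0.98804
t_8 payoffs: 32.1961 26.9545 21.0054 14.2534 6.5900 0.0000 0.0000 0.0000 0.0000
t_7: node(7,0) S=41.3718 payoff=29.6582 vs cont=28.8087 → 29.6582 [stop]  node(7,1) S=46.9559 payoff=24.0741 vs cont=23.2246 → 24.0741 [stop]  node(7,2) S=53.2938 payoff=17.7362 vs cont=16.8867 → 17.7362 [stop]  node(7,3) S=60.4871 payoff=10.5429 vs cont=9.6934 → 10.5429 [stop]  node(7,4) S=68.6513 payoff=2.3787 vs cont=2.7365 → 2.7365 [wait]  node(7,5) S=77.9174 payoff=0.0000 vs cont=0.0000 → 0.0000 [wait]  node(7,6) S=88.4343 payoff=0.0000 vs cont=0.0000 → 0.0000 [wait]  node(7,7) S=100.3706 payoff=0.0000 vs cont=0.0000 → 0.0000 [wait]  ⇒ S*(7)=60.4871
t_6: node(6,0) S=44.0755 payoff=26.9545 vs cont=26.1050 → 26.9545 [stop]  node(6,1) S=50.0246 payoff=21.0054 vs cont=20.1559 → 21.0054 [stop]  node(6,2) S=56.7766 payoff=14.2534 vs cont=13.4039 → 14.2534 [stop]  node(6,3) S=64.4400 payoff=6.5900 vs cont=5.9454 → 6.5900 [stop]  node(6,4) S=73.1377 payoff=0.0000 vs cont=1.1363 → 1.1363 [wait]  node(6,5) S=83.0095 payoff=0.0000 vs cont=0.0000 → 0.0000 [wait]  node(6,6) S=94.2136 payoff=0.0000 vs cont=0.0000 → 0.0000 [wait]  ⇒ S*(6)=64.4400
t_5: node(5,0) S=46.9559 payoff=24.0741 vs cont=23.2246 → 24.0741 [stop]  node(5,1) S=53.2938 payoff=17.7362 vs cont=16.8867 → 17.7362 [stop]  node(5,2) S=60.4871 payoff=10.5429 vs cont=9.6934 → 10.5429 [stop]  node(5,3) S=68.6513 payoff=2.3787 vs cont=3.3874 → 3.3874 [wait]  node(5,4) S=77.9174 payoff=0.0000 vs cont=0.4719 → 0.4719 [wait]  node(5,5) S=88.4343 payoff=0.0000 vs cont=0.0000 → 0.0000 [wait]  ⇒ S*(5)=60.4871
t_4: node(4,0) S=50.0246 payoff=21.0054 vs cont=20.1559 → 21.0054 [stop]  node(4,1) S=56.7766 payoff=14.2534 vs cont=13.4039 → 14.2534 [stop]  node(4,2) S=64.4400 payoff=6.5900 vs cont=6.3182 → 6.5900 [stop]  node(4,3) S=73.1377 payoff=0.0000 vs cont=1.6769 → 1.6769 [wait]  node(4,4) S=83.0095 payoff=0.0000 vs cont=0.1959 → 0.1959 [wait]  ⇒ S*(4)=64.4400
t_3: node(3,0) S=53.2938 payoff=17.7362 vs cont=16.8867 → 17.7362 [stop]  node(3,1) S=60.4871 payoff=10.5429 vs cont=9.6934 → 10.5429 [stop]  node(3,2) S=68.6513 payoff=2.3787 vs cont=3.6970 → 3.6970 [wait]  node(3,3) S=77.9174 payoff=0.0000 vs cont=0.8086 → 0.8086 [wait]  ⇒ S*(3)=60.4871
t_2: node(2,0) S=56.7766 payoff=14.2534 vs cont=13.4039 → 14.2534 [stop]  node(2,1) S=64.4400 payoff=6.5900 vs cont=6.4956 → 6.5900 [stop]  node(2,2) S=73.1377 payoff=0.0000 vs cont=1.9983 → 1.9983 [wait]  ⇒ S*(2)=64.4400
t_1: node(1,0) S=60.4871 payoff=10.5429 vs cont=9.6934 → 10.5429 [stop]  node(1,1) S=68.6513 payoff=2.3787 vs cont=3.8811 → 3.8811 [wait]  ⇒ S*(1)=60.4871
t_0: node(0,0) S=64.4400 payoff=6.5900 vs cont=6.6011 → 6.6011 [wait]  ⇒ S*(0)=-

price = 6.6011
boundary = - 60.4871 64.4400 60.4871 64.4400 60.4871 64.4400 60.4871
tree:
6.6011
10.5429 3.8811
14.2534 6.5900 1.9983
17.7362 10.5429 3.6970 0.8086
21.0054 14.2534 6.5900 1.6769 0.1959
24.0741 17.7362 10.5429 3.3874 0.4719 0.0000
26.9545 21.0054 14.2534 6.5900 1.1363 0.0000 0.0000
29.6582 24.0741 17.7362 10.5429 2.7365 0.0000 0.0000 0.0000
32.1961 26.9545 21.0054 14.2534 6.5900 0.0000 0.0000 0.0000 0.0000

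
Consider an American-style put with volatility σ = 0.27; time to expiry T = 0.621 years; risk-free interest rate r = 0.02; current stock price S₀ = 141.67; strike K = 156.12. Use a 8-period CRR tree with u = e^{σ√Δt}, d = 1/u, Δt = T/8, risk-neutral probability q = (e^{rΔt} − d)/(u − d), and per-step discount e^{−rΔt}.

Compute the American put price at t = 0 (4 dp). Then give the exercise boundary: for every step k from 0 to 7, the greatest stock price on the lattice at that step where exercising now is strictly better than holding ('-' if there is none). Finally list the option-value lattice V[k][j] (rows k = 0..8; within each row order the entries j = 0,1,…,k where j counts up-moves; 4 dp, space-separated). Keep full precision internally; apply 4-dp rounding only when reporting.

price = 20.3602
boundary = - - - 113.0493 104.8571 113.0493 121.8815 131.4038
tree:
20.3602
27.0048 13.5506
34.6887 19.1412 7.8101
43.0707 26.1272 11.9746 3.5265
51.2629 34.2865 17.7689 6.0182 0.9600
58.8614 43.0707 25.3076 10.0263 1.8909 0.0000
65.9093 51.2629 34.2385 16.1485 3.7245 0.0000 0.0000
72.4465 58.8614 43.0707 24.7162 7.3361 0.0000 0.0000 0.0000
78.5099 65.9093 51.2629 34.2385 14.4500 0.0000 0.0000 0.0000 0.0000

Δt=0.07762, u=1.07813, d=0.92753, q=0.49152, disc=e^(-rΔt)=0.99845
k=8 terminal: V=max(K-S,0) → 78.5099 65.9093 51.2629 34.2385 14.4500 0.0000 0.0000 0.0000 0.0000
k=7: j=0 S=83.6735 intr=72.4465 cont=72.2043 V=72.4465[EX]; j=1 S=97.2586 intr=58.8614 cont=58.6192 V=58.8614[EX]; j=2 S=113.0493 intr=43.0707 cont=42.8285 V=43.0707[EX]; j=3 S=131.4038 intr=24.7162 cont=24.4740 V=24.7162[EX]; j=4 S=152.7383 intr=3.3817 cont=7.3361 V=7.3361[hold]; j=5 S=177.5366 intr=0.0000 cont=0.0000 V=0.0000[hold]; j=6 S=206.3611 intr=0.0000 cont=0.0000 V=0.0000[hold]; j=7 S=239.8655 intr=0.0000 cont=0.0000 V=0.0000[hold]  S*(7)=131.4038
k=6: j=0 S=90.2107 intr=65.9093 cont=65.6671 V=65.9093[EX]; j=1 S=104.8571 intr=51.2629 cont=51.0207 V=51.2629[EX]; j=2 S=121.8815 intr=34.2385 cont=33.9963 V=34.2385[EX]; j=3 S=141.6700 intr=14.4500 cont=16.1485 V=16.1485[hold]; j=4 S=164.6713 intr=0.0000 cont=3.7245 V=3.7245[hold]; j=5 S=191.4070 intr=0.0000 cont=0.0000 V=0.0000[hold]; j=6 S=222.4835 intr=0.0000 cont=0.0000 V=0.0000[hold]  S*(6)=121.8815
k=5: j=0 S=97.2586 intr=58.8614 cont=58.6192 V=58.8614[EX]; j=1 S=113.0493 intr=43.0707 cont=42.8285 V=43.0707[EX]; j=2 S=131.4038 intr=24.7162 cont=25.3076 V=25.3076[hold]; j=3 S=152.7383 intr=3.3817 cont=10.0263 V=10.0263[hold]; j=4 S=177.5366 intr=0.0000 cont=1.8909 V=1.8909[hold]; j=5 S=206.3611 intr=0.0000 cont=0.0000 V=0.0000[hold]  S*(5)=113.0493
k=4: j=0 S=104.8571 intr=51.2629 cont=51.0207 V=51.2629[EX]; j=1 S=121.8815 intr=34.2385 cont=34.2865 V=34.2865[hold]; j=2 S=141.6700 intr=14.4500 cont=17.7689 V=17.7689[hold]; j=3 S=164.6713 intr=0.0000 cont=6.0182 V=6.0182[hold]; j=4 S=191.4070 intr=0.0000 cont=0.9600 V=0.9600[hold]  S*(4)=104.8571
k=3: j=0 S=113.0493 intr=43.0707 cont=42.8521 V=43.0707[EX]; j=1 S=131.4038 intr=24.7162 cont=26.1272 V=26.1272[hold]; j=2 S=152.7383 intr=3.3817 cont=11.9746 V=11.9746[hold]; j=3 S=177.5366 intr=0.0000 cont=3.5265 V=3.5265[hold]  S*(3)=113.0493
k=2: j=0 S=121.8815 intr=34.2385 cont=34.6887 V=34.6887[hold]; j=1 S=141.6700 intr=14.4500 cont=19.1412 V=19.1412[hold]; j=2 S=164.6713 intr=0.0000 cont=7.8101 V=7.8101[hold]  S*(2)=-
k=1: j=0 S=131.4038 intr=24.7162 cont=27.0048 V=27.0048[hold]; j=1 S=152.7383 intr=3.3817 cont=13.5506 V=13.5506[hold]  S*(1)=-
k=0: j=0 S=141.6700 intr=14.4500 cont=20.3602 V=20.3602[hold]  S*(0)=-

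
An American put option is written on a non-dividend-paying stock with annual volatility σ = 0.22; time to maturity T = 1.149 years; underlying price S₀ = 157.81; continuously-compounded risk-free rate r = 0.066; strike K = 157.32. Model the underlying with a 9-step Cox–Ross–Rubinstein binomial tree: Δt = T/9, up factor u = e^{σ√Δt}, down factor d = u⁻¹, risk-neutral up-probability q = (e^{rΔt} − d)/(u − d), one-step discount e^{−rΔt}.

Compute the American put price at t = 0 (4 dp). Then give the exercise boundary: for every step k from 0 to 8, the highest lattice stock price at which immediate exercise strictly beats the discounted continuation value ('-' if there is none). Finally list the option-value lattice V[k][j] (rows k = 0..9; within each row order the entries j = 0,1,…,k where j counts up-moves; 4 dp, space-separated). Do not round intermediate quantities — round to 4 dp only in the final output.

price = 10.5058
boundary = - - - 124.6576 115.2339 124.6576 134.8520 124.6576 134.8520
tree:
10.5058
15.8000 6.0545
23.0796 9.7008 2.9701
32.6624 15.0870 5.1565 1.1102
42.0861 22.6569 8.7233 2.1271 0.2407
50.7975 32.6624 14.2888 4.0072 0.5210 0.0000
58.8502 42.0861 22.4680 7.3811 1.1279 0.0000 0.0000
66.2942 50.7975 32.6624 13.1786 2.4414 0.0000 0.0000 0.0000
73.1755 58.8502 42.0861 22.4680 5.2849 0.0000 0.0000 0.0000 0.0000
79.5366 66.2942 50.7975 32.6624 11.4399 0.0000 0.0000 0.0000 0.0000 0.0000

Δt=0.12767  u=1.08178  d=0.92440  q=0.53413  discount=0.99161
step 9 (expiry): payoffs max(K−S,0) = 79.5366 66.2942 50.7975 32.6624 11.4399 0.0000 0.0000 0.0000 0.0000 0.0000
step 8: (k=8,j=0): S=84.1445, (K−S)⁺=73.1755, hold=71.8555 ⇒ V=73.1755 exercise | (k=8,j=1): S=98.4698, (K−S)⁺=58.8502, hold=57.5302 ⇒ V=58.8502 exercise | (k=8,j=2): S=115.2339, (K−S)⁺=42.0861, hold=40.7661 ⇒ V=42.0861 exercise | (k=8,j=3): S=134.8520, (K−S)⁺=22.4680, hold=21.1480 ⇒ V=22.4680 exercise | (k=8,j=4): S=157.8100, (K−S)⁺=0.0000, hold=5.2849 ⇒ V=5.2849 continue | (k=8,j=5): S=184.6765, (K−S)⁺=0.0000, hold=0.0000 ⇒ V=0.0000 continue | (k=8,j=6): S=216.1170, (K−S)⁺=0.0000, hold=0.0000 ⇒ V=0.0000 continue | (k=8,j=7): S=252.9101, (K−S)⁺=0.0000, hold=0.0000 ⇒ V=0.0000 continue | (k=8,j=8): S=295.9670, (K−S)⁺=0.0000, hold=0.0000 ⇒ V=0.0000 continue  boundary S*=134.8520
step 7: (k=7,j=0): S=91.0258, (K−S)⁺=66.2942, hold=64.9742 ⇒ V=66.2942 exercise | (k=7,j=1): S=106.5225, (K−S)⁺=50.7975, hold=49.4775 ⇒ V=50.7975 exercise | (k=7,j=2): S=124.6576, (K−S)⁺=32.6624, hold=31.3424 ⇒ V=32.6624 exercise | (k=7,j=3): S=145.8801, (K−S)⁺=11.4399, hold=13.1786 ⇒ V=13.1786 continue | (k=7,j=4): S=170.7156, (K−S)⁺=0.0000, hold=2.4414 ⇒ V=2.4414 continue | (k=7,j=5): S=199.7792, (K−S)⁺=0.0000, hold=0.0000 ⇒ V=0.0000 continue | (k=7,j=6): S=233.7909, (K−S)⁺=0.0000, hold=0.0000 ⇒ V=0.0000 continue | (k=7,j=7): S=273.5929, (K−S)⁺=0.0000, hold=0.0000 ⇒ V=0.0000 continue  boundary S*=124.6576
step 6: (k=6,j=0): S=98.4698, (K−S)⁺=58.8502, hold=57.5302 ⇒ V=58.8502 exercise | (k=6,j=1): S=115.2339, (K−S)⁺=42.0861, hold=40.7661 ⇒ V=42.0861 exercise | (k=6,j=2): S=134.8520, (K−S)⁺=22.4680, hold=22.0689 ⇒ V=22.4680 exercise | (k=6,j=3): S=157.8100, (K−S)⁺=0.0000, hold=7.3811 ⇒ V=7.3811 continue | (k=6,j=4): S=184.6765, (K−S)⁺=0.0000, hold=1.1279 ⇒ V=1.1279 continue | (k=6,j=5): S=216.1170, (K−S)⁺=0.0000, hold=0.0000 ⇒ V=0.0000 continue | (k=6,j=6): S=252.9101, (K−S)⁺=0.0000, hold=0.0000 ⇒ V=0.0000 continue  boundary S*=134.8520
step 5: (k=5,j=0): S=106.5225, (K−S)⁺=50.7975, hold=49.4775 ⇒ V=50.7975 exercise | (k=5,j=1): S=124.6576, (K−S)⁺=32.6624, hold=31.3424 ⇒ V=32.6624 exercise | (k=5,j=2): S=145.8801, (K−S)⁺=11.4399, hold=14.2888 ⇒ V=14.2888 continue | (k=5,j=3): S=170.7156, (K−S)⁺=0.0000, hold=4.0072 ⇒ V=4.0072 continue | (k=5,j=4): S=199.7792, (K−S)⁺=0.0000, hold=0.5210 ⇒ V=0.5210 continue | (k=5,j=5): S=233.7909, (K−S)⁺=0.0000, hold=0.0000 ⇒ V=0.0000 continue  boundary S*=124.6576
step 4: (k=4,j=0): S=115.2339, (K−S)⁺=42.0861, hold=40.7661 ⇒ V=42.0861 exercise | (k=4,j=1): S=134.8520, (K−S)⁺=22.4680, hold=22.6569 ⇒ V=22.6569 continue | (k=4,j=2): S=157.8100, (K−S)⁺=0.0000, hold=8.7233 ⇒ V=8.7233 continue | (k=4,j=3): S=184.6765, (K−S)⁺=0.0000, hold=2.1271 ⇒ V=2.1271 continue | (k=4,j=4): S=216.1170, (K−S)⁺=0.0000, hold=0.2407 ⇒ V=0.2407 continue  boundary S*=115.2339
step 3: (k=3,j=0): S=124.6576, (K−S)⁺=32.6624, hold=31.4424 ⇒ V=32.6624 exercise | (k=3,j=1): S=145.8801, (K−S)⁺=11.4399, hold=15.0870 ⇒ V=15.0870 continue | (k=3,j=2): S=170.7156, (K−S)⁺=0.0000, hold=5.1565 ⇒ V=5.1565 continue | (k=3,j=3): S=199.7792, (K−S)⁺=0.0000, hold=1.1102 ⇒ V=1.1102 continue  boundary S*=124.6576
step 2: (k=2,j=0): S=134.8520, (K−S)⁺=22.4680, hold=23.0796 ⇒ V=23.0796 continue | (k=2,j=1): S=157.8100, (K−S)⁺=0.0000, hold=9.7008 ⇒ V=9.7008 continue | (k=2,j=2): S=184.6765, (K−S)⁺=0.0000, hold=2.9701 ⇒ V=2.9701 continue  boundary S*=-
step 1: (k=1,j=0): S=145.8801, (K−S)⁺=11.4399, hold=15.8000 ⇒ V=15.8000 continue | (k=1,j=1): S=170.7156, (K−S)⁺=0.0000, hold=6.0545 ⇒ V=6.0545 continue  boundary S*=-
step 0: (k=0,j=0): S=157.8100, (K−S)⁺=0.0000, hold=10.5058 ⇒ V=10.5058 continue  boundary S*=-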